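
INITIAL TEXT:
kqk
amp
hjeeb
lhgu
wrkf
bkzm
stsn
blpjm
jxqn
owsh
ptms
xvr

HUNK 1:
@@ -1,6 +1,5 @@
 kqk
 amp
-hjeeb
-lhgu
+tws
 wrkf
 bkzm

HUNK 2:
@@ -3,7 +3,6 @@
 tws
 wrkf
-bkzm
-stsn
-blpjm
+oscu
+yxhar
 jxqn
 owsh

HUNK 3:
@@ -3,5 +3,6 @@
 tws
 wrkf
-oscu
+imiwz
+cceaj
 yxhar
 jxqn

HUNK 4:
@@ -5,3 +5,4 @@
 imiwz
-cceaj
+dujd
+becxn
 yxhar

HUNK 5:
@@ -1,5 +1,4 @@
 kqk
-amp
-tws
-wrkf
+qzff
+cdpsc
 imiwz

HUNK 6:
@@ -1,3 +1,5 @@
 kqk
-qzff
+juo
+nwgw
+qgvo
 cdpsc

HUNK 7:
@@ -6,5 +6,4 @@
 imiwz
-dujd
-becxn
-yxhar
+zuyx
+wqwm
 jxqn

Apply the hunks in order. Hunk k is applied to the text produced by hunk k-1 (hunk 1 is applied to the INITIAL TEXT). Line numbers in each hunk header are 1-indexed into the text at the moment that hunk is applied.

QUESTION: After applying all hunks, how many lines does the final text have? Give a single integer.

Answer: 12

Derivation:
Hunk 1: at line 1 remove [hjeeb,lhgu] add [tws] -> 11 lines: kqk amp tws wrkf bkzm stsn blpjm jxqn owsh ptms xvr
Hunk 2: at line 3 remove [bkzm,stsn,blpjm] add [oscu,yxhar] -> 10 lines: kqk amp tws wrkf oscu yxhar jxqn owsh ptms xvr
Hunk 3: at line 3 remove [oscu] add [imiwz,cceaj] -> 11 lines: kqk amp tws wrkf imiwz cceaj yxhar jxqn owsh ptms xvr
Hunk 4: at line 5 remove [cceaj] add [dujd,becxn] -> 12 lines: kqk amp tws wrkf imiwz dujd becxn yxhar jxqn owsh ptms xvr
Hunk 5: at line 1 remove [amp,tws,wrkf] add [qzff,cdpsc] -> 11 lines: kqk qzff cdpsc imiwz dujd becxn yxhar jxqn owsh ptms xvr
Hunk 6: at line 1 remove [qzff] add [juo,nwgw,qgvo] -> 13 lines: kqk juo nwgw qgvo cdpsc imiwz dujd becxn yxhar jxqn owsh ptms xvr
Hunk 7: at line 6 remove [dujd,becxn,yxhar] add [zuyx,wqwm] -> 12 lines: kqk juo nwgw qgvo cdpsc imiwz zuyx wqwm jxqn owsh ptms xvr
Final line count: 12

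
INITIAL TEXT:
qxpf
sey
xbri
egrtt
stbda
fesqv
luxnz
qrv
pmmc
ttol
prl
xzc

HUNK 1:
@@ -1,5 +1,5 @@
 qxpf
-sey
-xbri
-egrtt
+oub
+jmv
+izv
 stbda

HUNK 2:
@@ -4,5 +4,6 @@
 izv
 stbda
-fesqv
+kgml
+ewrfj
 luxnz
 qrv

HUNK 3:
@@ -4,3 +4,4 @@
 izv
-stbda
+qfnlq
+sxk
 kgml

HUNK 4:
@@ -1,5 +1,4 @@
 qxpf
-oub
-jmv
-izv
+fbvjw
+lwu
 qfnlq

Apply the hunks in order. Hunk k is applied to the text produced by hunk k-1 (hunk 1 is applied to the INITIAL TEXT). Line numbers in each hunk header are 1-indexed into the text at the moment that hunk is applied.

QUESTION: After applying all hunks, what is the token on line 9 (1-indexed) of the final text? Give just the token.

Hunk 1: at line 1 remove [sey,xbri,egrtt] add [oub,jmv,izv] -> 12 lines: qxpf oub jmv izv stbda fesqv luxnz qrv pmmc ttol prl xzc
Hunk 2: at line 4 remove [fesqv] add [kgml,ewrfj] -> 13 lines: qxpf oub jmv izv stbda kgml ewrfj luxnz qrv pmmc ttol prl xzc
Hunk 3: at line 4 remove [stbda] add [qfnlq,sxk] -> 14 lines: qxpf oub jmv izv qfnlq sxk kgml ewrfj luxnz qrv pmmc ttol prl xzc
Hunk 4: at line 1 remove [oub,jmv,izv] add [fbvjw,lwu] -> 13 lines: qxpf fbvjw lwu qfnlq sxk kgml ewrfj luxnz qrv pmmc ttol prl xzc
Final line 9: qrv

Answer: qrv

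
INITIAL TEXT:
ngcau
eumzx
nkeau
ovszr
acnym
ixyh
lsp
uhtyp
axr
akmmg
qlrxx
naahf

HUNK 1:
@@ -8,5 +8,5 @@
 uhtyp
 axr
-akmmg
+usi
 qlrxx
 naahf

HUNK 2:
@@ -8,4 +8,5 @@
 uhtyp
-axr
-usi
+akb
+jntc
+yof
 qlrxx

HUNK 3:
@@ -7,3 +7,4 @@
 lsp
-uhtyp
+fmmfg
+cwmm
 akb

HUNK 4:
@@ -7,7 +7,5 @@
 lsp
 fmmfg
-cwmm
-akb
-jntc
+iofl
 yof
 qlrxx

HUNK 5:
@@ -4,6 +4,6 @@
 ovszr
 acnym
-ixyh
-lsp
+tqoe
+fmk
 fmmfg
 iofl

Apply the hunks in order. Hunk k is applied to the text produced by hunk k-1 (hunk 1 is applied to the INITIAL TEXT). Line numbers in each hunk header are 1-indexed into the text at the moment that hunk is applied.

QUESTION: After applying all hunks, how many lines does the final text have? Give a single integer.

Answer: 12

Derivation:
Hunk 1: at line 8 remove [akmmg] add [usi] -> 12 lines: ngcau eumzx nkeau ovszr acnym ixyh lsp uhtyp axr usi qlrxx naahf
Hunk 2: at line 8 remove [axr,usi] add [akb,jntc,yof] -> 13 lines: ngcau eumzx nkeau ovszr acnym ixyh lsp uhtyp akb jntc yof qlrxx naahf
Hunk 3: at line 7 remove [uhtyp] add [fmmfg,cwmm] -> 14 lines: ngcau eumzx nkeau ovszr acnym ixyh lsp fmmfg cwmm akb jntc yof qlrxx naahf
Hunk 4: at line 7 remove [cwmm,akb,jntc] add [iofl] -> 12 lines: ngcau eumzx nkeau ovszr acnym ixyh lsp fmmfg iofl yof qlrxx naahf
Hunk 5: at line 4 remove [ixyh,lsp] add [tqoe,fmk] -> 12 lines: ngcau eumzx nkeau ovszr acnym tqoe fmk fmmfg iofl yof qlrxx naahf
Final line count: 12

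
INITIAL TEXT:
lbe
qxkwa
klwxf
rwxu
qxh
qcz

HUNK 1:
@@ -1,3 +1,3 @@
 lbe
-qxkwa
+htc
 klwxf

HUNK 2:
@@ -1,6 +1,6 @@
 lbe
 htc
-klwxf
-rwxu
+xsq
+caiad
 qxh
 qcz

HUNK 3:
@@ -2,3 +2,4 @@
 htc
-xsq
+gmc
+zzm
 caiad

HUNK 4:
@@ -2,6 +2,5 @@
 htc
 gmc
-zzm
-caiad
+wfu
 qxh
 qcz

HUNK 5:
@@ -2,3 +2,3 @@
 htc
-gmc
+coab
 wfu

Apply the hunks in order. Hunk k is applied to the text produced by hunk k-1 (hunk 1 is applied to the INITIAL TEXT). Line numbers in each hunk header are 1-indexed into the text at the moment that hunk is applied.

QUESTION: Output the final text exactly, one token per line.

Hunk 1: at line 1 remove [qxkwa] add [htc] -> 6 lines: lbe htc klwxf rwxu qxh qcz
Hunk 2: at line 1 remove [klwxf,rwxu] add [xsq,caiad] -> 6 lines: lbe htc xsq caiad qxh qcz
Hunk 3: at line 2 remove [xsq] add [gmc,zzm] -> 7 lines: lbe htc gmc zzm caiad qxh qcz
Hunk 4: at line 2 remove [zzm,caiad] add [wfu] -> 6 lines: lbe htc gmc wfu qxh qcz
Hunk 5: at line 2 remove [gmc] add [coab] -> 6 lines: lbe htc coab wfu qxh qcz

Answer: lbe
htc
coab
wfu
qxh
qcz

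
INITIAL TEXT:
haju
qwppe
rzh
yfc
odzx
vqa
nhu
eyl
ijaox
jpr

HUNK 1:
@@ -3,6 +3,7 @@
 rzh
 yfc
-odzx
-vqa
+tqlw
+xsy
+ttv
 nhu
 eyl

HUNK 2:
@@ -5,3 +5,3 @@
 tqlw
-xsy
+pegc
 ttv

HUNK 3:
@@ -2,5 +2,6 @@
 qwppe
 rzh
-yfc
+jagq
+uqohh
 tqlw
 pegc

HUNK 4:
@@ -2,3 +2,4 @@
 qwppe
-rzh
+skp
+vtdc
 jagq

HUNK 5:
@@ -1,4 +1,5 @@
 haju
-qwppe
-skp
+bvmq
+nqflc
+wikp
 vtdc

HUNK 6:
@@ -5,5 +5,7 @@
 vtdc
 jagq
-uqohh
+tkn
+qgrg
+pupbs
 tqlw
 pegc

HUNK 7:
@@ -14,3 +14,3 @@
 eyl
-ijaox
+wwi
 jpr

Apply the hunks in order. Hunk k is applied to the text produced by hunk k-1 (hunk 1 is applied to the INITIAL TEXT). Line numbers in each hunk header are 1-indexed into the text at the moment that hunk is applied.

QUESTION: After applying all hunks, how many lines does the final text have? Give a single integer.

Answer: 16

Derivation:
Hunk 1: at line 3 remove [odzx,vqa] add [tqlw,xsy,ttv] -> 11 lines: haju qwppe rzh yfc tqlw xsy ttv nhu eyl ijaox jpr
Hunk 2: at line 5 remove [xsy] add [pegc] -> 11 lines: haju qwppe rzh yfc tqlw pegc ttv nhu eyl ijaox jpr
Hunk 3: at line 2 remove [yfc] add [jagq,uqohh] -> 12 lines: haju qwppe rzh jagq uqohh tqlw pegc ttv nhu eyl ijaox jpr
Hunk 4: at line 2 remove [rzh] add [skp,vtdc] -> 13 lines: haju qwppe skp vtdc jagq uqohh tqlw pegc ttv nhu eyl ijaox jpr
Hunk 5: at line 1 remove [qwppe,skp] add [bvmq,nqflc,wikp] -> 14 lines: haju bvmq nqflc wikp vtdc jagq uqohh tqlw pegc ttv nhu eyl ijaox jpr
Hunk 6: at line 5 remove [uqohh] add [tkn,qgrg,pupbs] -> 16 lines: haju bvmq nqflc wikp vtdc jagq tkn qgrg pupbs tqlw pegc ttv nhu eyl ijaox jpr
Hunk 7: at line 14 remove [ijaox] add [wwi] -> 16 lines: haju bvmq nqflc wikp vtdc jagq tkn qgrg pupbs tqlw pegc ttv nhu eyl wwi jpr
Final line count: 16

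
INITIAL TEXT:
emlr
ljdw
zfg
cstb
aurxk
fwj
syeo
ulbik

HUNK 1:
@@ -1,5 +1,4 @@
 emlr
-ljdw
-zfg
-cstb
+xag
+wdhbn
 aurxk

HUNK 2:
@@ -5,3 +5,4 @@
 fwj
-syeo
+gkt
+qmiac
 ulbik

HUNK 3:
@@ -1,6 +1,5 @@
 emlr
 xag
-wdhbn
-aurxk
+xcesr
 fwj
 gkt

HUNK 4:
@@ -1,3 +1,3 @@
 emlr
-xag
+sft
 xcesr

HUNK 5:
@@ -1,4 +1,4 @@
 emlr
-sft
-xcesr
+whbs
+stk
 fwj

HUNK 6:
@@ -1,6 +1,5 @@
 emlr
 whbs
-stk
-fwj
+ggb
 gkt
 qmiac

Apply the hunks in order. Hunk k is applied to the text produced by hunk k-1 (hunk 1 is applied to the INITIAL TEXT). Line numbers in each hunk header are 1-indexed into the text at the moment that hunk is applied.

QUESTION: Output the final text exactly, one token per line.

Hunk 1: at line 1 remove [ljdw,zfg,cstb] add [xag,wdhbn] -> 7 lines: emlr xag wdhbn aurxk fwj syeo ulbik
Hunk 2: at line 5 remove [syeo] add [gkt,qmiac] -> 8 lines: emlr xag wdhbn aurxk fwj gkt qmiac ulbik
Hunk 3: at line 1 remove [wdhbn,aurxk] add [xcesr] -> 7 lines: emlr xag xcesr fwj gkt qmiac ulbik
Hunk 4: at line 1 remove [xag] add [sft] -> 7 lines: emlr sft xcesr fwj gkt qmiac ulbik
Hunk 5: at line 1 remove [sft,xcesr] add [whbs,stk] -> 7 lines: emlr whbs stk fwj gkt qmiac ulbik
Hunk 6: at line 1 remove [stk,fwj] add [ggb] -> 6 lines: emlr whbs ggb gkt qmiac ulbik

Answer: emlr
whbs
ggb
gkt
qmiac
ulbik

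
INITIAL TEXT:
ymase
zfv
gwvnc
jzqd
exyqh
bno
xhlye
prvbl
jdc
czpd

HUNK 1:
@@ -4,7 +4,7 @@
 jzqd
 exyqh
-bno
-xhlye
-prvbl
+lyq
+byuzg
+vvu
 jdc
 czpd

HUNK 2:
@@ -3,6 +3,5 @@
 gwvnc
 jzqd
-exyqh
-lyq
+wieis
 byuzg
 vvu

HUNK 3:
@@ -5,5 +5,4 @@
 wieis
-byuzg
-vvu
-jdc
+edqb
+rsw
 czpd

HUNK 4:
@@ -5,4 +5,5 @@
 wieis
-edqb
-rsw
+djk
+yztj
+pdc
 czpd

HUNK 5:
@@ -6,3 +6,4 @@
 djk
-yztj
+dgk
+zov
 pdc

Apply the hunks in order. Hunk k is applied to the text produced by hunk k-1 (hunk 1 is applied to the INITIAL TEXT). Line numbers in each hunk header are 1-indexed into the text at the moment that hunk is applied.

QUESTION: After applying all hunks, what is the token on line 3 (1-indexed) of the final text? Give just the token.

Hunk 1: at line 4 remove [bno,xhlye,prvbl] add [lyq,byuzg,vvu] -> 10 lines: ymase zfv gwvnc jzqd exyqh lyq byuzg vvu jdc czpd
Hunk 2: at line 3 remove [exyqh,lyq] add [wieis] -> 9 lines: ymase zfv gwvnc jzqd wieis byuzg vvu jdc czpd
Hunk 3: at line 5 remove [byuzg,vvu,jdc] add [edqb,rsw] -> 8 lines: ymase zfv gwvnc jzqd wieis edqb rsw czpd
Hunk 4: at line 5 remove [edqb,rsw] add [djk,yztj,pdc] -> 9 lines: ymase zfv gwvnc jzqd wieis djk yztj pdc czpd
Hunk 5: at line 6 remove [yztj] add [dgk,zov] -> 10 lines: ymase zfv gwvnc jzqd wieis djk dgk zov pdc czpd
Final line 3: gwvnc

Answer: gwvnc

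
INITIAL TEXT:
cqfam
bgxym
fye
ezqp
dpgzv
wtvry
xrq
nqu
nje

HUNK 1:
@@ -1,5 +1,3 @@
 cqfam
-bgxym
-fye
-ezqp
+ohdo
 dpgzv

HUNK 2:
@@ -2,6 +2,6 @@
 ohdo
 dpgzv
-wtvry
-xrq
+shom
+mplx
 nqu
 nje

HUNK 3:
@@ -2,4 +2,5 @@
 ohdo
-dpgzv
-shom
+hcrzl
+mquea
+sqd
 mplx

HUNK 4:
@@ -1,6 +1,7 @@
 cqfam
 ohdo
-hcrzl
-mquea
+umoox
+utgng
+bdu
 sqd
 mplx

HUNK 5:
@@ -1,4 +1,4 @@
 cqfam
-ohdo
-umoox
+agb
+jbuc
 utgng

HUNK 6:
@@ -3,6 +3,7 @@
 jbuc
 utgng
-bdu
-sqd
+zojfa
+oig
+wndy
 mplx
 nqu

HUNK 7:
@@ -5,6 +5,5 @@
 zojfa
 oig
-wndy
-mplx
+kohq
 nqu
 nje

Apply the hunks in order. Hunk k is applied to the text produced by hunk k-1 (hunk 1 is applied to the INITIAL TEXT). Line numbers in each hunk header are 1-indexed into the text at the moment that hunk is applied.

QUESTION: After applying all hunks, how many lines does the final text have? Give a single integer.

Hunk 1: at line 1 remove [bgxym,fye,ezqp] add [ohdo] -> 7 lines: cqfam ohdo dpgzv wtvry xrq nqu nje
Hunk 2: at line 2 remove [wtvry,xrq] add [shom,mplx] -> 7 lines: cqfam ohdo dpgzv shom mplx nqu nje
Hunk 3: at line 2 remove [dpgzv,shom] add [hcrzl,mquea,sqd] -> 8 lines: cqfam ohdo hcrzl mquea sqd mplx nqu nje
Hunk 4: at line 1 remove [hcrzl,mquea] add [umoox,utgng,bdu] -> 9 lines: cqfam ohdo umoox utgng bdu sqd mplx nqu nje
Hunk 5: at line 1 remove [ohdo,umoox] add [agb,jbuc] -> 9 lines: cqfam agb jbuc utgng bdu sqd mplx nqu nje
Hunk 6: at line 3 remove [bdu,sqd] add [zojfa,oig,wndy] -> 10 lines: cqfam agb jbuc utgng zojfa oig wndy mplx nqu nje
Hunk 7: at line 5 remove [wndy,mplx] add [kohq] -> 9 lines: cqfam agb jbuc utgng zojfa oig kohq nqu nje
Final line count: 9

Answer: 9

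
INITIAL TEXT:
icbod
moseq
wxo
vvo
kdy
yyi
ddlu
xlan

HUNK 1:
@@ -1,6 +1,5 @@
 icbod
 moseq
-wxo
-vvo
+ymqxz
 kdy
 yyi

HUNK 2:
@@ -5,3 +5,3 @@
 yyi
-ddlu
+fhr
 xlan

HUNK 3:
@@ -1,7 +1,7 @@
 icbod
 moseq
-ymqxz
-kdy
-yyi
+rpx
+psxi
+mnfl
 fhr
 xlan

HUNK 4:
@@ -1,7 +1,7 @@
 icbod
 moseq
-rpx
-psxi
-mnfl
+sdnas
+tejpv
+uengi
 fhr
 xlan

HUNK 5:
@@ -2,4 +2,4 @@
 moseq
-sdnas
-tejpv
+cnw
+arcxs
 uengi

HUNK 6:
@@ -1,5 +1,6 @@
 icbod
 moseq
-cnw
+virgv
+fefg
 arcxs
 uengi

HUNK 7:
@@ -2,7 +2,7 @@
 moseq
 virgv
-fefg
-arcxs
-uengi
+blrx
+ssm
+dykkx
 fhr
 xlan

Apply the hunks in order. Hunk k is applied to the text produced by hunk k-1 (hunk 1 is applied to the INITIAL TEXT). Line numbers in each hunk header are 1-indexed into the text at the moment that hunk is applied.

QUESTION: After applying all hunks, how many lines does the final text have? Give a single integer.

Answer: 8

Derivation:
Hunk 1: at line 1 remove [wxo,vvo] add [ymqxz] -> 7 lines: icbod moseq ymqxz kdy yyi ddlu xlan
Hunk 2: at line 5 remove [ddlu] add [fhr] -> 7 lines: icbod moseq ymqxz kdy yyi fhr xlan
Hunk 3: at line 1 remove [ymqxz,kdy,yyi] add [rpx,psxi,mnfl] -> 7 lines: icbod moseq rpx psxi mnfl fhr xlan
Hunk 4: at line 1 remove [rpx,psxi,mnfl] add [sdnas,tejpv,uengi] -> 7 lines: icbod moseq sdnas tejpv uengi fhr xlan
Hunk 5: at line 2 remove [sdnas,tejpv] add [cnw,arcxs] -> 7 lines: icbod moseq cnw arcxs uengi fhr xlan
Hunk 6: at line 1 remove [cnw] add [virgv,fefg] -> 8 lines: icbod moseq virgv fefg arcxs uengi fhr xlan
Hunk 7: at line 2 remove [fefg,arcxs,uengi] add [blrx,ssm,dykkx] -> 8 lines: icbod moseq virgv blrx ssm dykkx fhr xlan
Final line count: 8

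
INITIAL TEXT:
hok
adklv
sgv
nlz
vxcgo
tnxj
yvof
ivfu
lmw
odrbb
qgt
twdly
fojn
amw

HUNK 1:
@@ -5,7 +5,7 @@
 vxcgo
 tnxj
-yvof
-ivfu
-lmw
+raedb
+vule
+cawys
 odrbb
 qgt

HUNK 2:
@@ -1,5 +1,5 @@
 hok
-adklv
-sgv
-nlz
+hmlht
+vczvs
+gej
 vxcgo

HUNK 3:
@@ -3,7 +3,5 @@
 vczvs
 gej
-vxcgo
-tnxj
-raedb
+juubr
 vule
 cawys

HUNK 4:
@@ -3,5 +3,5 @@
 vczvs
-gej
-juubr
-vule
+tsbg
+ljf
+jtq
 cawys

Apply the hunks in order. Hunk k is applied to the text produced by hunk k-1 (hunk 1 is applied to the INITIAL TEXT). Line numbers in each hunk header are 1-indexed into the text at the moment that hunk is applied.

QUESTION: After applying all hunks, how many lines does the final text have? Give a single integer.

Answer: 12

Derivation:
Hunk 1: at line 5 remove [yvof,ivfu,lmw] add [raedb,vule,cawys] -> 14 lines: hok adklv sgv nlz vxcgo tnxj raedb vule cawys odrbb qgt twdly fojn amw
Hunk 2: at line 1 remove [adklv,sgv,nlz] add [hmlht,vczvs,gej] -> 14 lines: hok hmlht vczvs gej vxcgo tnxj raedb vule cawys odrbb qgt twdly fojn amw
Hunk 3: at line 3 remove [vxcgo,tnxj,raedb] add [juubr] -> 12 lines: hok hmlht vczvs gej juubr vule cawys odrbb qgt twdly fojn amw
Hunk 4: at line 3 remove [gej,juubr,vule] add [tsbg,ljf,jtq] -> 12 lines: hok hmlht vczvs tsbg ljf jtq cawys odrbb qgt twdly fojn amw
Final line count: 12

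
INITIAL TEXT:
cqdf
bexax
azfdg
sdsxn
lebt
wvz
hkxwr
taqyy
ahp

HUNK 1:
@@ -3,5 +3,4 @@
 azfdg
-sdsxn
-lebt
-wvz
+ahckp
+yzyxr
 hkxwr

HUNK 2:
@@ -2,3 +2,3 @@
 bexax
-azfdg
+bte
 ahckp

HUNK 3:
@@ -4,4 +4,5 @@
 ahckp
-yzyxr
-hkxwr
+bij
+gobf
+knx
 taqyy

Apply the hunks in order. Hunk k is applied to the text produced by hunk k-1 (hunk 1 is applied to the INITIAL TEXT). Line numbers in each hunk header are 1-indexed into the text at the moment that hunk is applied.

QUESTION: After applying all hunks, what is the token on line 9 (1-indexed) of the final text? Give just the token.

Answer: ahp

Derivation:
Hunk 1: at line 3 remove [sdsxn,lebt,wvz] add [ahckp,yzyxr] -> 8 lines: cqdf bexax azfdg ahckp yzyxr hkxwr taqyy ahp
Hunk 2: at line 2 remove [azfdg] add [bte] -> 8 lines: cqdf bexax bte ahckp yzyxr hkxwr taqyy ahp
Hunk 3: at line 4 remove [yzyxr,hkxwr] add [bij,gobf,knx] -> 9 lines: cqdf bexax bte ahckp bij gobf knx taqyy ahp
Final line 9: ahp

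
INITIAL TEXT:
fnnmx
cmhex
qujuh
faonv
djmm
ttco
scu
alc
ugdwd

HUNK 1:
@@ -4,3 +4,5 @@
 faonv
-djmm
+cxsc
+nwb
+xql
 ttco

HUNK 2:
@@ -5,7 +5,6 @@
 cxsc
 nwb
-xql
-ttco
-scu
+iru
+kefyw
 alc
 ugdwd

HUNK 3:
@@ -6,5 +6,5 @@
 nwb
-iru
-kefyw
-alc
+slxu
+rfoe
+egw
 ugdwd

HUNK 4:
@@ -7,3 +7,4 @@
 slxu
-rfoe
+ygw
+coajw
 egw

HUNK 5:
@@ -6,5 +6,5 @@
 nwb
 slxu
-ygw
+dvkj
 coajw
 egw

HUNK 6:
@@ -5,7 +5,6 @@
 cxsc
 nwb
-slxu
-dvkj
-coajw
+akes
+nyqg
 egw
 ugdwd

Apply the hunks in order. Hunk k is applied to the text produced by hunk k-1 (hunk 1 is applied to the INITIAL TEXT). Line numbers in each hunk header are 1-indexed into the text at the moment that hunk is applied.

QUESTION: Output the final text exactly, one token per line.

Answer: fnnmx
cmhex
qujuh
faonv
cxsc
nwb
akes
nyqg
egw
ugdwd

Derivation:
Hunk 1: at line 4 remove [djmm] add [cxsc,nwb,xql] -> 11 lines: fnnmx cmhex qujuh faonv cxsc nwb xql ttco scu alc ugdwd
Hunk 2: at line 5 remove [xql,ttco,scu] add [iru,kefyw] -> 10 lines: fnnmx cmhex qujuh faonv cxsc nwb iru kefyw alc ugdwd
Hunk 3: at line 6 remove [iru,kefyw,alc] add [slxu,rfoe,egw] -> 10 lines: fnnmx cmhex qujuh faonv cxsc nwb slxu rfoe egw ugdwd
Hunk 4: at line 7 remove [rfoe] add [ygw,coajw] -> 11 lines: fnnmx cmhex qujuh faonv cxsc nwb slxu ygw coajw egw ugdwd
Hunk 5: at line 6 remove [ygw] add [dvkj] -> 11 lines: fnnmx cmhex qujuh faonv cxsc nwb slxu dvkj coajw egw ugdwd
Hunk 6: at line 5 remove [slxu,dvkj,coajw] add [akes,nyqg] -> 10 lines: fnnmx cmhex qujuh faonv cxsc nwb akes nyqg egw ugdwd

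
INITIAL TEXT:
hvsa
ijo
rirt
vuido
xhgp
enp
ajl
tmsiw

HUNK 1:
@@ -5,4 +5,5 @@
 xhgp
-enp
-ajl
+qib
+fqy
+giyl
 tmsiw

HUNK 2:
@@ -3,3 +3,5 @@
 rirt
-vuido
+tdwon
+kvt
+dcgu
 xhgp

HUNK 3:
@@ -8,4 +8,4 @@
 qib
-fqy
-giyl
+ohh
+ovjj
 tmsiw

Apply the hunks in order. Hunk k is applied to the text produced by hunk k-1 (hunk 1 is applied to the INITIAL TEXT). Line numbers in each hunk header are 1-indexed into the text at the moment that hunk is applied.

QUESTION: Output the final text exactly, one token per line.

Answer: hvsa
ijo
rirt
tdwon
kvt
dcgu
xhgp
qib
ohh
ovjj
tmsiw

Derivation:
Hunk 1: at line 5 remove [enp,ajl] add [qib,fqy,giyl] -> 9 lines: hvsa ijo rirt vuido xhgp qib fqy giyl tmsiw
Hunk 2: at line 3 remove [vuido] add [tdwon,kvt,dcgu] -> 11 lines: hvsa ijo rirt tdwon kvt dcgu xhgp qib fqy giyl tmsiw
Hunk 3: at line 8 remove [fqy,giyl] add [ohh,ovjj] -> 11 lines: hvsa ijo rirt tdwon kvt dcgu xhgp qib ohh ovjj tmsiw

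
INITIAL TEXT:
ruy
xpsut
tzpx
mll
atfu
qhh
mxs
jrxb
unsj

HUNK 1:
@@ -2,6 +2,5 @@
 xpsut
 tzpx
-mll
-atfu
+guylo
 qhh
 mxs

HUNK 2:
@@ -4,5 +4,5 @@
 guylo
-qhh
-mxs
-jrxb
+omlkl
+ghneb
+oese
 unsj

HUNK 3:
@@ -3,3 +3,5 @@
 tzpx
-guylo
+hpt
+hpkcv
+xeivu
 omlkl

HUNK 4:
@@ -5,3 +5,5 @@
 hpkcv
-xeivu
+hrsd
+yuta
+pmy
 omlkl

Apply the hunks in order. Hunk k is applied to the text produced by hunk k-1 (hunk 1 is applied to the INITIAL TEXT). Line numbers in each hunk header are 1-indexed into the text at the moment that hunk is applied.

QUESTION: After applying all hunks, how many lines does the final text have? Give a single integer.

Hunk 1: at line 2 remove [mll,atfu] add [guylo] -> 8 lines: ruy xpsut tzpx guylo qhh mxs jrxb unsj
Hunk 2: at line 4 remove [qhh,mxs,jrxb] add [omlkl,ghneb,oese] -> 8 lines: ruy xpsut tzpx guylo omlkl ghneb oese unsj
Hunk 3: at line 3 remove [guylo] add [hpt,hpkcv,xeivu] -> 10 lines: ruy xpsut tzpx hpt hpkcv xeivu omlkl ghneb oese unsj
Hunk 4: at line 5 remove [xeivu] add [hrsd,yuta,pmy] -> 12 lines: ruy xpsut tzpx hpt hpkcv hrsd yuta pmy omlkl ghneb oese unsj
Final line count: 12

Answer: 12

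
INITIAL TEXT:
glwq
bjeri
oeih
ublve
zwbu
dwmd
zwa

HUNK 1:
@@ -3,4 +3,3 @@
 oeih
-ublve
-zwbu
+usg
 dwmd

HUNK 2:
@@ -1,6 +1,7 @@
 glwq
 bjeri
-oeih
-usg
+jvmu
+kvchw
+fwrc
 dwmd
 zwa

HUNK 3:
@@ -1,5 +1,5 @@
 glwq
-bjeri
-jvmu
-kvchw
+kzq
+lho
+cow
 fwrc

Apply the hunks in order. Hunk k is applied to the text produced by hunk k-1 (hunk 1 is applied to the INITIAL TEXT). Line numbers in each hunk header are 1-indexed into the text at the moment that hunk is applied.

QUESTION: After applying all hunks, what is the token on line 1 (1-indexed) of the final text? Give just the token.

Hunk 1: at line 3 remove [ublve,zwbu] add [usg] -> 6 lines: glwq bjeri oeih usg dwmd zwa
Hunk 2: at line 1 remove [oeih,usg] add [jvmu,kvchw,fwrc] -> 7 lines: glwq bjeri jvmu kvchw fwrc dwmd zwa
Hunk 3: at line 1 remove [bjeri,jvmu,kvchw] add [kzq,lho,cow] -> 7 lines: glwq kzq lho cow fwrc dwmd zwa
Final line 1: glwq

Answer: glwq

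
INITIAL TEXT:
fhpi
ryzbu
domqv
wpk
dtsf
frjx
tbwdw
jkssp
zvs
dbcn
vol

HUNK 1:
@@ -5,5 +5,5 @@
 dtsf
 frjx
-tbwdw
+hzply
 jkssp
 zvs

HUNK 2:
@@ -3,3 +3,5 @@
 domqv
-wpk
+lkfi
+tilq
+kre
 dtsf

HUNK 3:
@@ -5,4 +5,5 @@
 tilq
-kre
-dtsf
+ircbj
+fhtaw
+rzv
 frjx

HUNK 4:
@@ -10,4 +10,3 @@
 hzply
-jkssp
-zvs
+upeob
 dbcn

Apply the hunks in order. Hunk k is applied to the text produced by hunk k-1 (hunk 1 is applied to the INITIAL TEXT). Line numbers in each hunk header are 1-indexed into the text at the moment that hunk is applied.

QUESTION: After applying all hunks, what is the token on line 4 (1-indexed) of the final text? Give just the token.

Hunk 1: at line 5 remove [tbwdw] add [hzply] -> 11 lines: fhpi ryzbu domqv wpk dtsf frjx hzply jkssp zvs dbcn vol
Hunk 2: at line 3 remove [wpk] add [lkfi,tilq,kre] -> 13 lines: fhpi ryzbu domqv lkfi tilq kre dtsf frjx hzply jkssp zvs dbcn vol
Hunk 3: at line 5 remove [kre,dtsf] add [ircbj,fhtaw,rzv] -> 14 lines: fhpi ryzbu domqv lkfi tilq ircbj fhtaw rzv frjx hzply jkssp zvs dbcn vol
Hunk 4: at line 10 remove [jkssp,zvs] add [upeob] -> 13 lines: fhpi ryzbu domqv lkfi tilq ircbj fhtaw rzv frjx hzply upeob dbcn vol
Final line 4: lkfi

Answer: lkfi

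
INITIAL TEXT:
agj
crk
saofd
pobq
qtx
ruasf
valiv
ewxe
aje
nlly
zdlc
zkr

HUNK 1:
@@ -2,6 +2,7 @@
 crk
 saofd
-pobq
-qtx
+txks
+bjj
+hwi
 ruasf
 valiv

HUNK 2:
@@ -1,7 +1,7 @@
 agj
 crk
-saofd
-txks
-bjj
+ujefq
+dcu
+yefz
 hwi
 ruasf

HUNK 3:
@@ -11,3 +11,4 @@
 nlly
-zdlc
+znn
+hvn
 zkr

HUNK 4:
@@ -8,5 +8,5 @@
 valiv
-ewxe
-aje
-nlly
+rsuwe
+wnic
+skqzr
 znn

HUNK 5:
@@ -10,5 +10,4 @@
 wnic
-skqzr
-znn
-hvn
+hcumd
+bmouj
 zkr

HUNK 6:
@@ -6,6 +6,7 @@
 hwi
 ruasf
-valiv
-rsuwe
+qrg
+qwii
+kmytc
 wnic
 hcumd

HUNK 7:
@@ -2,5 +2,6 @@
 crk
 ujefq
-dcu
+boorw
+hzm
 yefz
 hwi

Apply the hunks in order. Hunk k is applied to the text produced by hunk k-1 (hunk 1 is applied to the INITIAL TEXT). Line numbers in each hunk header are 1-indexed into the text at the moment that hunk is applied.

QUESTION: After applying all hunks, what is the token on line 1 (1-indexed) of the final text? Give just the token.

Answer: agj

Derivation:
Hunk 1: at line 2 remove [pobq,qtx] add [txks,bjj,hwi] -> 13 lines: agj crk saofd txks bjj hwi ruasf valiv ewxe aje nlly zdlc zkr
Hunk 2: at line 1 remove [saofd,txks,bjj] add [ujefq,dcu,yefz] -> 13 lines: agj crk ujefq dcu yefz hwi ruasf valiv ewxe aje nlly zdlc zkr
Hunk 3: at line 11 remove [zdlc] add [znn,hvn] -> 14 lines: agj crk ujefq dcu yefz hwi ruasf valiv ewxe aje nlly znn hvn zkr
Hunk 4: at line 8 remove [ewxe,aje,nlly] add [rsuwe,wnic,skqzr] -> 14 lines: agj crk ujefq dcu yefz hwi ruasf valiv rsuwe wnic skqzr znn hvn zkr
Hunk 5: at line 10 remove [skqzr,znn,hvn] add [hcumd,bmouj] -> 13 lines: agj crk ujefq dcu yefz hwi ruasf valiv rsuwe wnic hcumd bmouj zkr
Hunk 6: at line 6 remove [valiv,rsuwe] add [qrg,qwii,kmytc] -> 14 lines: agj crk ujefq dcu yefz hwi ruasf qrg qwii kmytc wnic hcumd bmouj zkr
Hunk 7: at line 2 remove [dcu] add [boorw,hzm] -> 15 lines: agj crk ujefq boorw hzm yefz hwi ruasf qrg qwii kmytc wnic hcumd bmouj zkr
Final line 1: agj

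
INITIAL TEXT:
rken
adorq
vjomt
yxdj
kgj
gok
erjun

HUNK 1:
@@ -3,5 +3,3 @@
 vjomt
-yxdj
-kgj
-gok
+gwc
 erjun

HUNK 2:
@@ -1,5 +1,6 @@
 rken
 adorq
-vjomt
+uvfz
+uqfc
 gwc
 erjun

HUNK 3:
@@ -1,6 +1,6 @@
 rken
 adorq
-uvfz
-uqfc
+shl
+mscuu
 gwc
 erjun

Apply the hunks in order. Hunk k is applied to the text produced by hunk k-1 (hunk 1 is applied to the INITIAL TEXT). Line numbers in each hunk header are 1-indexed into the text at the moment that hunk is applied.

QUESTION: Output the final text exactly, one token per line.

Answer: rken
adorq
shl
mscuu
gwc
erjun

Derivation:
Hunk 1: at line 3 remove [yxdj,kgj,gok] add [gwc] -> 5 lines: rken adorq vjomt gwc erjun
Hunk 2: at line 1 remove [vjomt] add [uvfz,uqfc] -> 6 lines: rken adorq uvfz uqfc gwc erjun
Hunk 3: at line 1 remove [uvfz,uqfc] add [shl,mscuu] -> 6 lines: rken adorq shl mscuu gwc erjun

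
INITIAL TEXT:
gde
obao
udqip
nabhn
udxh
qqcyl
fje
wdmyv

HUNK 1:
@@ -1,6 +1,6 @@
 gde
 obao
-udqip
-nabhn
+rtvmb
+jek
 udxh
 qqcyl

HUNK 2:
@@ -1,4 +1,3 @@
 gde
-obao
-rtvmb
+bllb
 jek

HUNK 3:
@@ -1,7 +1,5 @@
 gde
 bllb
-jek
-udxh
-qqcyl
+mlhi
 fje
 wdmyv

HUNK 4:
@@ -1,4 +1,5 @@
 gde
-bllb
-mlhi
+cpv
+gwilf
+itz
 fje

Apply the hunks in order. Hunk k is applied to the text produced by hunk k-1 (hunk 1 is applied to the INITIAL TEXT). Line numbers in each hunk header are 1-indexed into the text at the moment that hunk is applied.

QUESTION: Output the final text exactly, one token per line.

Hunk 1: at line 1 remove [udqip,nabhn] add [rtvmb,jek] -> 8 lines: gde obao rtvmb jek udxh qqcyl fje wdmyv
Hunk 2: at line 1 remove [obao,rtvmb] add [bllb] -> 7 lines: gde bllb jek udxh qqcyl fje wdmyv
Hunk 3: at line 1 remove [jek,udxh,qqcyl] add [mlhi] -> 5 lines: gde bllb mlhi fje wdmyv
Hunk 4: at line 1 remove [bllb,mlhi] add [cpv,gwilf,itz] -> 6 lines: gde cpv gwilf itz fje wdmyv

Answer: gde
cpv
gwilf
itz
fje
wdmyv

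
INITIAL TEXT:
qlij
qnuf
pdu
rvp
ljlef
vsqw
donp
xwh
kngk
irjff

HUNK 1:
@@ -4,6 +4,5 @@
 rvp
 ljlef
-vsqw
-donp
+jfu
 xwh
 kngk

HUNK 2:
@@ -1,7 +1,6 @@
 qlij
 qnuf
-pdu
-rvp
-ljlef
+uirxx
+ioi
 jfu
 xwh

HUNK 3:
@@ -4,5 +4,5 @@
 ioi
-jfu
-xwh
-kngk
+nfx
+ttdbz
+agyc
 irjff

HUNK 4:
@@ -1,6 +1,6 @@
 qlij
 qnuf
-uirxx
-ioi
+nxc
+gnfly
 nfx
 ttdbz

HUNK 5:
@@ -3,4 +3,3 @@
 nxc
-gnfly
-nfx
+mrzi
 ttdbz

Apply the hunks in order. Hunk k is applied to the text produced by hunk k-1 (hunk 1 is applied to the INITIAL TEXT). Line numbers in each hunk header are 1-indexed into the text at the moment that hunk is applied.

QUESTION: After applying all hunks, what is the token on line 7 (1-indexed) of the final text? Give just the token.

Hunk 1: at line 4 remove [vsqw,donp] add [jfu] -> 9 lines: qlij qnuf pdu rvp ljlef jfu xwh kngk irjff
Hunk 2: at line 1 remove [pdu,rvp,ljlef] add [uirxx,ioi] -> 8 lines: qlij qnuf uirxx ioi jfu xwh kngk irjff
Hunk 3: at line 4 remove [jfu,xwh,kngk] add [nfx,ttdbz,agyc] -> 8 lines: qlij qnuf uirxx ioi nfx ttdbz agyc irjff
Hunk 4: at line 1 remove [uirxx,ioi] add [nxc,gnfly] -> 8 lines: qlij qnuf nxc gnfly nfx ttdbz agyc irjff
Hunk 5: at line 3 remove [gnfly,nfx] add [mrzi] -> 7 lines: qlij qnuf nxc mrzi ttdbz agyc irjff
Final line 7: irjff

Answer: irjff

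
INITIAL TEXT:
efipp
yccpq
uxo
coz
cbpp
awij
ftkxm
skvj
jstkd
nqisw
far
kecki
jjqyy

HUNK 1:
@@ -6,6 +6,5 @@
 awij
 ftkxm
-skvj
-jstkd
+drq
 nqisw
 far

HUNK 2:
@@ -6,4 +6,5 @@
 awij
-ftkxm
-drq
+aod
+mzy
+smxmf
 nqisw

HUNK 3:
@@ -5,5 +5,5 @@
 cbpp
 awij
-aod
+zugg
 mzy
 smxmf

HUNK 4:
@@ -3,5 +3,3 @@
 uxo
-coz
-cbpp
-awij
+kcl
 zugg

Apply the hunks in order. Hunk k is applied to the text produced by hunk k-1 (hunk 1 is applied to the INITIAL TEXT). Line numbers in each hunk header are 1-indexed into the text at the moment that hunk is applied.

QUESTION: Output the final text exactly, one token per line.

Answer: efipp
yccpq
uxo
kcl
zugg
mzy
smxmf
nqisw
far
kecki
jjqyy

Derivation:
Hunk 1: at line 6 remove [skvj,jstkd] add [drq] -> 12 lines: efipp yccpq uxo coz cbpp awij ftkxm drq nqisw far kecki jjqyy
Hunk 2: at line 6 remove [ftkxm,drq] add [aod,mzy,smxmf] -> 13 lines: efipp yccpq uxo coz cbpp awij aod mzy smxmf nqisw far kecki jjqyy
Hunk 3: at line 5 remove [aod] add [zugg] -> 13 lines: efipp yccpq uxo coz cbpp awij zugg mzy smxmf nqisw far kecki jjqyy
Hunk 4: at line 3 remove [coz,cbpp,awij] add [kcl] -> 11 lines: efipp yccpq uxo kcl zugg mzy smxmf nqisw far kecki jjqyy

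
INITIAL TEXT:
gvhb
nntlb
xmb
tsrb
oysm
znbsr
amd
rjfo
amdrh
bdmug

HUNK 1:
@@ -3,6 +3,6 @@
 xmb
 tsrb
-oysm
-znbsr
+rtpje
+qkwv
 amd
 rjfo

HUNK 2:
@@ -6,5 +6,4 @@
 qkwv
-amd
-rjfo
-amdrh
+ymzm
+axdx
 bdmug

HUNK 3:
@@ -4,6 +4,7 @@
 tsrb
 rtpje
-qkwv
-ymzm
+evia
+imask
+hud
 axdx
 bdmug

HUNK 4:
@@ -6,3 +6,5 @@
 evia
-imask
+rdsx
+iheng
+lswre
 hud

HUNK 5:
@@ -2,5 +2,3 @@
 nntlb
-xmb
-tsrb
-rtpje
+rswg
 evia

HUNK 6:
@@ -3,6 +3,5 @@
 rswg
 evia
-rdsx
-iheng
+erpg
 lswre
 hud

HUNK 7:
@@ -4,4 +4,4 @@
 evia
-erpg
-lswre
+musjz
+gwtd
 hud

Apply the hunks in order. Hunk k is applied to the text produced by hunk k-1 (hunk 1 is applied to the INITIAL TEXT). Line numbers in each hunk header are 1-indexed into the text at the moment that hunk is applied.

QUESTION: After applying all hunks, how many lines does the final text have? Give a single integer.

Hunk 1: at line 3 remove [oysm,znbsr] add [rtpje,qkwv] -> 10 lines: gvhb nntlb xmb tsrb rtpje qkwv amd rjfo amdrh bdmug
Hunk 2: at line 6 remove [amd,rjfo,amdrh] add [ymzm,axdx] -> 9 lines: gvhb nntlb xmb tsrb rtpje qkwv ymzm axdx bdmug
Hunk 3: at line 4 remove [qkwv,ymzm] add [evia,imask,hud] -> 10 lines: gvhb nntlb xmb tsrb rtpje evia imask hud axdx bdmug
Hunk 4: at line 6 remove [imask] add [rdsx,iheng,lswre] -> 12 lines: gvhb nntlb xmb tsrb rtpje evia rdsx iheng lswre hud axdx bdmug
Hunk 5: at line 2 remove [xmb,tsrb,rtpje] add [rswg] -> 10 lines: gvhb nntlb rswg evia rdsx iheng lswre hud axdx bdmug
Hunk 6: at line 3 remove [rdsx,iheng] add [erpg] -> 9 lines: gvhb nntlb rswg evia erpg lswre hud axdx bdmug
Hunk 7: at line 4 remove [erpg,lswre] add [musjz,gwtd] -> 9 lines: gvhb nntlb rswg evia musjz gwtd hud axdx bdmug
Final line count: 9

Answer: 9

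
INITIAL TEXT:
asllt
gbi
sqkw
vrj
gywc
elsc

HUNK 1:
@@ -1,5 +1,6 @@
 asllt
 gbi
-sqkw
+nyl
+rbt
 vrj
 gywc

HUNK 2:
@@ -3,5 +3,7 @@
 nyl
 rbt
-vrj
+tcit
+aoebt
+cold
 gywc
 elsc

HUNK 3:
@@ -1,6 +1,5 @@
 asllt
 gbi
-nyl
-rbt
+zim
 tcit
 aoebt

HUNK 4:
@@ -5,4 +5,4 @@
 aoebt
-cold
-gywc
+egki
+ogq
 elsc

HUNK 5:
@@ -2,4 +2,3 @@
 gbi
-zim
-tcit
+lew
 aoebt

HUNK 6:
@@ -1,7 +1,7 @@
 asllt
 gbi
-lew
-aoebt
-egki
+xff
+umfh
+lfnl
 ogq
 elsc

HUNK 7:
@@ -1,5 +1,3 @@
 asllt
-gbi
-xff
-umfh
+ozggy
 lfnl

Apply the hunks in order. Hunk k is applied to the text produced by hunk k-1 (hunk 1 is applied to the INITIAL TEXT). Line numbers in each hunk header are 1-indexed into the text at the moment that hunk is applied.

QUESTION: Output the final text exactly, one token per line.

Hunk 1: at line 1 remove [sqkw] add [nyl,rbt] -> 7 lines: asllt gbi nyl rbt vrj gywc elsc
Hunk 2: at line 3 remove [vrj] add [tcit,aoebt,cold] -> 9 lines: asllt gbi nyl rbt tcit aoebt cold gywc elsc
Hunk 3: at line 1 remove [nyl,rbt] add [zim] -> 8 lines: asllt gbi zim tcit aoebt cold gywc elsc
Hunk 4: at line 5 remove [cold,gywc] add [egki,ogq] -> 8 lines: asllt gbi zim tcit aoebt egki ogq elsc
Hunk 5: at line 2 remove [zim,tcit] add [lew] -> 7 lines: asllt gbi lew aoebt egki ogq elsc
Hunk 6: at line 1 remove [lew,aoebt,egki] add [xff,umfh,lfnl] -> 7 lines: asllt gbi xff umfh lfnl ogq elsc
Hunk 7: at line 1 remove [gbi,xff,umfh] add [ozggy] -> 5 lines: asllt ozggy lfnl ogq elsc

Answer: asllt
ozggy
lfnl
ogq
elsc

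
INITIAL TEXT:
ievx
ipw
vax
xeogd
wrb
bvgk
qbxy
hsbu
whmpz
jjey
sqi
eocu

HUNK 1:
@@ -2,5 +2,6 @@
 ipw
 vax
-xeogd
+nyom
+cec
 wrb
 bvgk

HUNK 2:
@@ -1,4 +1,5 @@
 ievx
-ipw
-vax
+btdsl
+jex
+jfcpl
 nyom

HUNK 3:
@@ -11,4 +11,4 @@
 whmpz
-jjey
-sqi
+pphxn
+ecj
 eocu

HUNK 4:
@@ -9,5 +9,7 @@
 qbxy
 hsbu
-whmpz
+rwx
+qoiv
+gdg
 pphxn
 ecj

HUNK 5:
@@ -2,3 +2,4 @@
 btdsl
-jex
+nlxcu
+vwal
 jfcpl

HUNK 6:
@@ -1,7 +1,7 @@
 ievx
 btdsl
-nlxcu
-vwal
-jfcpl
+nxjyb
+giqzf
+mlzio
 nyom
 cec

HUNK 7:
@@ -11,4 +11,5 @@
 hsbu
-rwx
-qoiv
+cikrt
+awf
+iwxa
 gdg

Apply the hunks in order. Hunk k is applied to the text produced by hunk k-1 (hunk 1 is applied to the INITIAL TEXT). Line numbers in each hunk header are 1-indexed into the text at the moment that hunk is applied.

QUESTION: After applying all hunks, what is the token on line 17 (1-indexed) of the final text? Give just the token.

Hunk 1: at line 2 remove [xeogd] add [nyom,cec] -> 13 lines: ievx ipw vax nyom cec wrb bvgk qbxy hsbu whmpz jjey sqi eocu
Hunk 2: at line 1 remove [ipw,vax] add [btdsl,jex,jfcpl] -> 14 lines: ievx btdsl jex jfcpl nyom cec wrb bvgk qbxy hsbu whmpz jjey sqi eocu
Hunk 3: at line 11 remove [jjey,sqi] add [pphxn,ecj] -> 14 lines: ievx btdsl jex jfcpl nyom cec wrb bvgk qbxy hsbu whmpz pphxn ecj eocu
Hunk 4: at line 9 remove [whmpz] add [rwx,qoiv,gdg] -> 16 lines: ievx btdsl jex jfcpl nyom cec wrb bvgk qbxy hsbu rwx qoiv gdg pphxn ecj eocu
Hunk 5: at line 2 remove [jex] add [nlxcu,vwal] -> 17 lines: ievx btdsl nlxcu vwal jfcpl nyom cec wrb bvgk qbxy hsbu rwx qoiv gdg pphxn ecj eocu
Hunk 6: at line 1 remove [nlxcu,vwal,jfcpl] add [nxjyb,giqzf,mlzio] -> 17 lines: ievx btdsl nxjyb giqzf mlzio nyom cec wrb bvgk qbxy hsbu rwx qoiv gdg pphxn ecj eocu
Hunk 7: at line 11 remove [rwx,qoiv] add [cikrt,awf,iwxa] -> 18 lines: ievx btdsl nxjyb giqzf mlzio nyom cec wrb bvgk qbxy hsbu cikrt awf iwxa gdg pphxn ecj eocu
Final line 17: ecj

Answer: ecj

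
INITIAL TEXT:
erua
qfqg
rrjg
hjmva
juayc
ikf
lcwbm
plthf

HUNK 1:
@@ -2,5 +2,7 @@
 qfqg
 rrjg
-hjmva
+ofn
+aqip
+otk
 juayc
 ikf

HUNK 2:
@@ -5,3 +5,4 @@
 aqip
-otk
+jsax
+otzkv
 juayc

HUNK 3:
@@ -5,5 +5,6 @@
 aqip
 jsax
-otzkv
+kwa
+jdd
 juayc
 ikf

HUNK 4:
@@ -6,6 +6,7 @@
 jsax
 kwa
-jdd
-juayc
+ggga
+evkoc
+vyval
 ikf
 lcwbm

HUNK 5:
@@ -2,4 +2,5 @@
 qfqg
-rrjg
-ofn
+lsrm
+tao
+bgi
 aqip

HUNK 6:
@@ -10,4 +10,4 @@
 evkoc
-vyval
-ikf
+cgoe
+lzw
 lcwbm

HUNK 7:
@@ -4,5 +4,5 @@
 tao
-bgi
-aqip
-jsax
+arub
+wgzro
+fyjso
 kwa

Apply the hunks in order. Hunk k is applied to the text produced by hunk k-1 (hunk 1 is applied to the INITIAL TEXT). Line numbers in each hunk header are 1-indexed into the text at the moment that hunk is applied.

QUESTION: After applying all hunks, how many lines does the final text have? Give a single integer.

Answer: 14

Derivation:
Hunk 1: at line 2 remove [hjmva] add [ofn,aqip,otk] -> 10 lines: erua qfqg rrjg ofn aqip otk juayc ikf lcwbm plthf
Hunk 2: at line 5 remove [otk] add [jsax,otzkv] -> 11 lines: erua qfqg rrjg ofn aqip jsax otzkv juayc ikf lcwbm plthf
Hunk 3: at line 5 remove [otzkv] add [kwa,jdd] -> 12 lines: erua qfqg rrjg ofn aqip jsax kwa jdd juayc ikf lcwbm plthf
Hunk 4: at line 6 remove [jdd,juayc] add [ggga,evkoc,vyval] -> 13 lines: erua qfqg rrjg ofn aqip jsax kwa ggga evkoc vyval ikf lcwbm plthf
Hunk 5: at line 2 remove [rrjg,ofn] add [lsrm,tao,bgi] -> 14 lines: erua qfqg lsrm tao bgi aqip jsax kwa ggga evkoc vyval ikf lcwbm plthf
Hunk 6: at line 10 remove [vyval,ikf] add [cgoe,lzw] -> 14 lines: erua qfqg lsrm tao bgi aqip jsax kwa ggga evkoc cgoe lzw lcwbm plthf
Hunk 7: at line 4 remove [bgi,aqip,jsax] add [arub,wgzro,fyjso] -> 14 lines: erua qfqg lsrm tao arub wgzro fyjso kwa ggga evkoc cgoe lzw lcwbm plthf
Final line count: 14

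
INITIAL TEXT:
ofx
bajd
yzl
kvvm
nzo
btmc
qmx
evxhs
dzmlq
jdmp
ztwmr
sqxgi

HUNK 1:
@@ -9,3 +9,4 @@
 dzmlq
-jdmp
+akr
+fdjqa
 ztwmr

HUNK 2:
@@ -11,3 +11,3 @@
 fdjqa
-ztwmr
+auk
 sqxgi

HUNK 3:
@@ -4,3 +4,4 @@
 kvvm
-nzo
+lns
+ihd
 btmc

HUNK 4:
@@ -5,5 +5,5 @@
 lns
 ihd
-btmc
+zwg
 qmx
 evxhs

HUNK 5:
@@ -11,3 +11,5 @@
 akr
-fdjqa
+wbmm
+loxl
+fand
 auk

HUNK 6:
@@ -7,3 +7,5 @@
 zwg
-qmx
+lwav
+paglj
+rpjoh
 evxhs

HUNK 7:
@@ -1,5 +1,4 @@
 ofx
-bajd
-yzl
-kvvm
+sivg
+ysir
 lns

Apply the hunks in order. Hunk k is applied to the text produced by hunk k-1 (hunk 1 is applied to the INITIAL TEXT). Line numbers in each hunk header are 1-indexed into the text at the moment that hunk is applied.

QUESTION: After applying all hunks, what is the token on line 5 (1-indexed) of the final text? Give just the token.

Hunk 1: at line 9 remove [jdmp] add [akr,fdjqa] -> 13 lines: ofx bajd yzl kvvm nzo btmc qmx evxhs dzmlq akr fdjqa ztwmr sqxgi
Hunk 2: at line 11 remove [ztwmr] add [auk] -> 13 lines: ofx bajd yzl kvvm nzo btmc qmx evxhs dzmlq akr fdjqa auk sqxgi
Hunk 3: at line 4 remove [nzo] add [lns,ihd] -> 14 lines: ofx bajd yzl kvvm lns ihd btmc qmx evxhs dzmlq akr fdjqa auk sqxgi
Hunk 4: at line 5 remove [btmc] add [zwg] -> 14 lines: ofx bajd yzl kvvm lns ihd zwg qmx evxhs dzmlq akr fdjqa auk sqxgi
Hunk 5: at line 11 remove [fdjqa] add [wbmm,loxl,fand] -> 16 lines: ofx bajd yzl kvvm lns ihd zwg qmx evxhs dzmlq akr wbmm loxl fand auk sqxgi
Hunk 6: at line 7 remove [qmx] add [lwav,paglj,rpjoh] -> 18 lines: ofx bajd yzl kvvm lns ihd zwg lwav paglj rpjoh evxhs dzmlq akr wbmm loxl fand auk sqxgi
Hunk 7: at line 1 remove [bajd,yzl,kvvm] add [sivg,ysir] -> 17 lines: ofx sivg ysir lns ihd zwg lwav paglj rpjoh evxhs dzmlq akr wbmm loxl fand auk sqxgi
Final line 5: ihd

Answer: ihd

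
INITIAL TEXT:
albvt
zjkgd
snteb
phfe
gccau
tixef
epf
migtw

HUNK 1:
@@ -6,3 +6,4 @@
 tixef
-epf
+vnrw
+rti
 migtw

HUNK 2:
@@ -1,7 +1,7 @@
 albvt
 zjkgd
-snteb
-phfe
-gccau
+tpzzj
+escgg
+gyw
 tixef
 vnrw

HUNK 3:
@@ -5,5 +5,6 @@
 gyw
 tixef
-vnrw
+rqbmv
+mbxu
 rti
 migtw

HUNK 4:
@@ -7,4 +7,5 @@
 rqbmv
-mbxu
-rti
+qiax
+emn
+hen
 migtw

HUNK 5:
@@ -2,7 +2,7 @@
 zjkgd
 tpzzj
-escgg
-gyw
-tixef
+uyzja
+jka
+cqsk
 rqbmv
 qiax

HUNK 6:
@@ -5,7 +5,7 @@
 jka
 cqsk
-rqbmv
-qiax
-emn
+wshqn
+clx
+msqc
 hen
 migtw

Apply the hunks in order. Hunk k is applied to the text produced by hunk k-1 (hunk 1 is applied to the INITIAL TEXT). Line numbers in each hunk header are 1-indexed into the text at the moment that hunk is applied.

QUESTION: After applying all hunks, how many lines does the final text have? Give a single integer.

Hunk 1: at line 6 remove [epf] add [vnrw,rti] -> 9 lines: albvt zjkgd snteb phfe gccau tixef vnrw rti migtw
Hunk 2: at line 1 remove [snteb,phfe,gccau] add [tpzzj,escgg,gyw] -> 9 lines: albvt zjkgd tpzzj escgg gyw tixef vnrw rti migtw
Hunk 3: at line 5 remove [vnrw] add [rqbmv,mbxu] -> 10 lines: albvt zjkgd tpzzj escgg gyw tixef rqbmv mbxu rti migtw
Hunk 4: at line 7 remove [mbxu,rti] add [qiax,emn,hen] -> 11 lines: albvt zjkgd tpzzj escgg gyw tixef rqbmv qiax emn hen migtw
Hunk 5: at line 2 remove [escgg,gyw,tixef] add [uyzja,jka,cqsk] -> 11 lines: albvt zjkgd tpzzj uyzja jka cqsk rqbmv qiax emn hen migtw
Hunk 6: at line 5 remove [rqbmv,qiax,emn] add [wshqn,clx,msqc] -> 11 lines: albvt zjkgd tpzzj uyzja jka cqsk wshqn clx msqc hen migtw
Final line count: 11

Answer: 11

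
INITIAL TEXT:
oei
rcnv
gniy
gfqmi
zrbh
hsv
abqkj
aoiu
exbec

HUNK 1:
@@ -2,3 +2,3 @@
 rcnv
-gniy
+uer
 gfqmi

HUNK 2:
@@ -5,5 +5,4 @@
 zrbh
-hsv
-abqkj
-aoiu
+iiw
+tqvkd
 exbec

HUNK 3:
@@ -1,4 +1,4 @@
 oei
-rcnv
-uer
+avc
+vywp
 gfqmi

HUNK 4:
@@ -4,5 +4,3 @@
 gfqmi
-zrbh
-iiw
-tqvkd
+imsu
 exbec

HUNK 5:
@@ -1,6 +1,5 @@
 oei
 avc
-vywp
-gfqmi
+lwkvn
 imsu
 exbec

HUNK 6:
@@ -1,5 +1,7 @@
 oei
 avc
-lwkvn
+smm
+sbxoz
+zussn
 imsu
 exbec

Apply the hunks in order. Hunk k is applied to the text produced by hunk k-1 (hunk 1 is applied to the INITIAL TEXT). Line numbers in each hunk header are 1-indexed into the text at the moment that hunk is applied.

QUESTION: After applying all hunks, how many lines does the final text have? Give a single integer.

Answer: 7

Derivation:
Hunk 1: at line 2 remove [gniy] add [uer] -> 9 lines: oei rcnv uer gfqmi zrbh hsv abqkj aoiu exbec
Hunk 2: at line 5 remove [hsv,abqkj,aoiu] add [iiw,tqvkd] -> 8 lines: oei rcnv uer gfqmi zrbh iiw tqvkd exbec
Hunk 3: at line 1 remove [rcnv,uer] add [avc,vywp] -> 8 lines: oei avc vywp gfqmi zrbh iiw tqvkd exbec
Hunk 4: at line 4 remove [zrbh,iiw,tqvkd] add [imsu] -> 6 lines: oei avc vywp gfqmi imsu exbec
Hunk 5: at line 1 remove [vywp,gfqmi] add [lwkvn] -> 5 lines: oei avc lwkvn imsu exbec
Hunk 6: at line 1 remove [lwkvn] add [smm,sbxoz,zussn] -> 7 lines: oei avc smm sbxoz zussn imsu exbec
Final line count: 7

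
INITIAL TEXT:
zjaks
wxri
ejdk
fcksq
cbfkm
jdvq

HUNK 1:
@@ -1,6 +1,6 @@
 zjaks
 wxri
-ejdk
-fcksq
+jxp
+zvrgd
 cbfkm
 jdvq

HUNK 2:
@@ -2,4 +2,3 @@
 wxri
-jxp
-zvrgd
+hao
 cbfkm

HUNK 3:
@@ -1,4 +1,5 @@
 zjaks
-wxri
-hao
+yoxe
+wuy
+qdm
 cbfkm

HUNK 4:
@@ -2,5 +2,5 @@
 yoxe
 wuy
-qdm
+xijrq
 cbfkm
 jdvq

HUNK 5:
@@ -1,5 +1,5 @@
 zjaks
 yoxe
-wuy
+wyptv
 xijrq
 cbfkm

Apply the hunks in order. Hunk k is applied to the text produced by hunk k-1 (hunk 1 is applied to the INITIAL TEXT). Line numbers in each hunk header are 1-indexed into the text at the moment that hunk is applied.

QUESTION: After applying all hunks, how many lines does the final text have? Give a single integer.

Hunk 1: at line 1 remove [ejdk,fcksq] add [jxp,zvrgd] -> 6 lines: zjaks wxri jxp zvrgd cbfkm jdvq
Hunk 2: at line 2 remove [jxp,zvrgd] add [hao] -> 5 lines: zjaks wxri hao cbfkm jdvq
Hunk 3: at line 1 remove [wxri,hao] add [yoxe,wuy,qdm] -> 6 lines: zjaks yoxe wuy qdm cbfkm jdvq
Hunk 4: at line 2 remove [qdm] add [xijrq] -> 6 lines: zjaks yoxe wuy xijrq cbfkm jdvq
Hunk 5: at line 1 remove [wuy] add [wyptv] -> 6 lines: zjaks yoxe wyptv xijrq cbfkm jdvq
Final line count: 6

Answer: 6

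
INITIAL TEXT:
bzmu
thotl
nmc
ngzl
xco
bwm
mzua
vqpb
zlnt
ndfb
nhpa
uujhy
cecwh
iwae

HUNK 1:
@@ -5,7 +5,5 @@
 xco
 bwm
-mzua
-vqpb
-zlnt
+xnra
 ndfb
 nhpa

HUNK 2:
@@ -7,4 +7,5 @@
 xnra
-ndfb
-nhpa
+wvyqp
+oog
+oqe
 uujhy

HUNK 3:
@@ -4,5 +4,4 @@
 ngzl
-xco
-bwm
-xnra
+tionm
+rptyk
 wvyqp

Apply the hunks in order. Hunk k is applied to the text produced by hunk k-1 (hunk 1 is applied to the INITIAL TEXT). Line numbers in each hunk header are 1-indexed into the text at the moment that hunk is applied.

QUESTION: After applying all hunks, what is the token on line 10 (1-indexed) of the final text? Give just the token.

Hunk 1: at line 5 remove [mzua,vqpb,zlnt] add [xnra] -> 12 lines: bzmu thotl nmc ngzl xco bwm xnra ndfb nhpa uujhy cecwh iwae
Hunk 2: at line 7 remove [ndfb,nhpa] add [wvyqp,oog,oqe] -> 13 lines: bzmu thotl nmc ngzl xco bwm xnra wvyqp oog oqe uujhy cecwh iwae
Hunk 3: at line 4 remove [xco,bwm,xnra] add [tionm,rptyk] -> 12 lines: bzmu thotl nmc ngzl tionm rptyk wvyqp oog oqe uujhy cecwh iwae
Final line 10: uujhy

Answer: uujhy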